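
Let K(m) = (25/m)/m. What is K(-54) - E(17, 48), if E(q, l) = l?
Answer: -139943/2916 ≈ -47.991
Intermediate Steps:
K(m) = 25/m**2
K(-54) - E(17, 48) = 25/(-54)**2 - 1*48 = 25*(1/2916) - 48 = 25/2916 - 48 = -139943/2916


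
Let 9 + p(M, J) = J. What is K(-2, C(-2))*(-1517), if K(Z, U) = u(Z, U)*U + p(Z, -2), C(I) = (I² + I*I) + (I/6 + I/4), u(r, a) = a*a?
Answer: -117007727/216 ≈ -5.4170e+5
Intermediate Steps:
p(M, J) = -9 + J
u(r, a) = a²
C(I) = 2*I² + 5*I/12 (C(I) = (I² + I²) + (I*(⅙) + I*(¼)) = 2*I² + (I/6 + I/4) = 2*I² + 5*I/12)
K(Z, U) = -11 + U³ (K(Z, U) = U²*U + (-9 - 2) = U³ - 11 = -11 + U³)
K(-2, C(-2))*(-1517) = (-11 + ((1/12)*(-2)*(5 + 24*(-2)))³)*(-1517) = (-11 + ((1/12)*(-2)*(5 - 48))³)*(-1517) = (-11 + ((1/12)*(-2)*(-43))³)*(-1517) = (-11 + (43/6)³)*(-1517) = (-11 + 79507/216)*(-1517) = (77131/216)*(-1517) = -117007727/216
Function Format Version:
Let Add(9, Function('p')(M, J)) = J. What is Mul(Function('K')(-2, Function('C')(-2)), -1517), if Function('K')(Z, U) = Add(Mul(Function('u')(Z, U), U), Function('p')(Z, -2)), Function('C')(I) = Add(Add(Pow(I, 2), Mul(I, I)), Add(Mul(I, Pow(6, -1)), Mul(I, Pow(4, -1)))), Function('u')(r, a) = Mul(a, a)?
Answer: Rational(-117007727, 216) ≈ -5.4170e+5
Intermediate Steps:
Function('p')(M, J) = Add(-9, J)
Function('u')(r, a) = Pow(a, 2)
Function('C')(I) = Add(Mul(2, Pow(I, 2)), Mul(Rational(5, 12), I)) (Function('C')(I) = Add(Add(Pow(I, 2), Pow(I, 2)), Add(Mul(I, Rational(1, 6)), Mul(I, Rational(1, 4)))) = Add(Mul(2, Pow(I, 2)), Add(Mul(Rational(1, 6), I), Mul(Rational(1, 4), I))) = Add(Mul(2, Pow(I, 2)), Mul(Rational(5, 12), I)))
Function('K')(Z, U) = Add(-11, Pow(U, 3)) (Function('K')(Z, U) = Add(Mul(Pow(U, 2), U), Add(-9, -2)) = Add(Pow(U, 3), -11) = Add(-11, Pow(U, 3)))
Mul(Function('K')(-2, Function('C')(-2)), -1517) = Mul(Add(-11, Pow(Mul(Rational(1, 12), -2, Add(5, Mul(24, -2))), 3)), -1517) = Mul(Add(-11, Pow(Mul(Rational(1, 12), -2, Add(5, -48)), 3)), -1517) = Mul(Add(-11, Pow(Mul(Rational(1, 12), -2, -43), 3)), -1517) = Mul(Add(-11, Pow(Rational(43, 6), 3)), -1517) = Mul(Add(-11, Rational(79507, 216)), -1517) = Mul(Rational(77131, 216), -1517) = Rational(-117007727, 216)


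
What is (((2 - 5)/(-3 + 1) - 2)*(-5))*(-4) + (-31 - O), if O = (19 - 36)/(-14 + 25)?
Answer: -434/11 ≈ -39.455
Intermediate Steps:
O = -17/11 ≈ -1.5455
(((2 - 5)/(-3 + 1) - 2)*(-5))*(-4) + (-31 - O) = (((2 - 5)/(-3 + 1) - 2)*(-5))*(-4) + (-31 - 1*(-17/11)) = ((-3/(-2) - 2)*(-5))*(-4) + (-31 + 17/11) = ((-3*(-½) - 2)*(-5))*(-4) - 324/11 = ((3/2 - 2)*(-5))*(-4) - 324/11 = -½*(-5)*(-4) - 324/11 = (5/2)*(-4) - 324/11 = -10 - 324/11 = -434/11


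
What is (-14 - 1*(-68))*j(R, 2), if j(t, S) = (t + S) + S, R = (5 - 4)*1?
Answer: 270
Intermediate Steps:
R = 1 (R = 1*1 = 1)
j(t, S) = t + 2*S (j(t, S) = (S + t) + S = t + 2*S)
(-14 - 1*(-68))*j(R, 2) = (-14 - 1*(-68))*(1 + 2*2) = (-14 + 68)*(1 + 4) = 54*5 = 270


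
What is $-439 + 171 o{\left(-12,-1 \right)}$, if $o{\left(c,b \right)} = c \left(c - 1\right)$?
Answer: $26237$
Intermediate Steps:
$o{\left(c,b \right)} = c \left(-1 + c\right)$
$-439 + 171 o{\left(-12,-1 \right)} = -439 + 171 \left(- 12 \left(-1 - 12\right)\right) = -439 + 171 \left(\left(-12\right) \left(-13\right)\right) = -439 + 171 \cdot 156 = -439 + 26676 = 26237$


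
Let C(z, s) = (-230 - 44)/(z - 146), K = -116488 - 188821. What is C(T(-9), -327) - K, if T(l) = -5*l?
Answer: 30836483/101 ≈ 3.0531e+5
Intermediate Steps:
K = -305309
C(z, s) = -274/(-146 + z)
C(T(-9), -327) - K = -274/(-146 - 5*(-9)) - 1*(-305309) = -274/(-146 + 45) + 305309 = -274/(-101) + 305309 = -274*(-1/101) + 305309 = 274/101 + 305309 = 30836483/101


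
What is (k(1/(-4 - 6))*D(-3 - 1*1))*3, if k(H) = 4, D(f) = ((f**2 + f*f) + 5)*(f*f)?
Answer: 7104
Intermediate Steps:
D(f) = f**2*(5 + 2*f**2) (D(f) = ((f**2 + f**2) + 5)*f**2 = (2*f**2 + 5)*f**2 = (5 + 2*f**2)*f**2 = f**2*(5 + 2*f**2))
(k(1/(-4 - 6))*D(-3 - 1*1))*3 = (4*((-3 - 1*1)**2*(5 + 2*(-3 - 1*1)**2)))*3 = (4*((-3 - 1)**2*(5 + 2*(-3 - 1)**2)))*3 = (4*((-4)**2*(5 + 2*(-4)**2)))*3 = (4*(16*(5 + 2*16)))*3 = (4*(16*(5 + 32)))*3 = (4*(16*37))*3 = (4*592)*3 = 2368*3 = 7104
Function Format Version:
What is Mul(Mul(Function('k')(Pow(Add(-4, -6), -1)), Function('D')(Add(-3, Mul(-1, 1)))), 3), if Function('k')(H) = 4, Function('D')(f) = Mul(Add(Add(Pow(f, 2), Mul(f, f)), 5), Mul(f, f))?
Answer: 7104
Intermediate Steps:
Function('D')(f) = Mul(Pow(f, 2), Add(5, Mul(2, Pow(f, 2)))) (Function('D')(f) = Mul(Add(Add(Pow(f, 2), Pow(f, 2)), 5), Pow(f, 2)) = Mul(Add(Mul(2, Pow(f, 2)), 5), Pow(f, 2)) = Mul(Add(5, Mul(2, Pow(f, 2))), Pow(f, 2)) = Mul(Pow(f, 2), Add(5, Mul(2, Pow(f, 2)))))
Mul(Mul(Function('k')(Pow(Add(-4, -6), -1)), Function('D')(Add(-3, Mul(-1, 1)))), 3) = Mul(Mul(4, Mul(Pow(Add(-3, Mul(-1, 1)), 2), Add(5, Mul(2, Pow(Add(-3, Mul(-1, 1)), 2))))), 3) = Mul(Mul(4, Mul(Pow(Add(-3, -1), 2), Add(5, Mul(2, Pow(Add(-3, -1), 2))))), 3) = Mul(Mul(4, Mul(Pow(-4, 2), Add(5, Mul(2, Pow(-4, 2))))), 3) = Mul(Mul(4, Mul(16, Add(5, Mul(2, 16)))), 3) = Mul(Mul(4, Mul(16, Add(5, 32))), 3) = Mul(Mul(4, Mul(16, 37)), 3) = Mul(Mul(4, 592), 3) = Mul(2368, 3) = 7104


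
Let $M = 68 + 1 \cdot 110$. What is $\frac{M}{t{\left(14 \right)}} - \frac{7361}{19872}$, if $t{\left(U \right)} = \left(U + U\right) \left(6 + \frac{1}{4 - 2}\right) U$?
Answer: $- \frac{3804653}{12658464} \approx -0.30056$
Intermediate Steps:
$M = 178$ ($M = 68 + 110 = 178$)
$t{\left(U \right)} = 13 U^{2}$ ($t{\left(U \right)} = 2 U \left(6 + \frac{1}{2}\right) U = 2 U \frac{13}{2} U = 13 U U = 13 U^{2}$)
$\frac{M}{t{\left(14 \right)}} - \frac{7361}{19872} = \frac{178}{13 \cdot 14^{2}} - \frac{7361}{19872} = \frac{178}{13 \cdot 196} - \frac{7361}{19872} = \frac{178}{2548} - \frac{7361}{19872} = 178 \cdot \frac{1}{2548} - \frac{7361}{19872} = \frac{89}{1274} - \frac{7361}{19872} = - \frac{3804653}{12658464}$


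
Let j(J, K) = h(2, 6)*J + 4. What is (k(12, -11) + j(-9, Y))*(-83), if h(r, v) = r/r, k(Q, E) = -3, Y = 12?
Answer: 664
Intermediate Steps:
h(r, v) = 1
j(J, K) = 4 + J (j(J, K) = 1*J + 4 = J + 4 = 4 + J)
(k(12, -11) + j(-9, Y))*(-83) = (-3 + (4 - 9))*(-83) = (-3 - 5)*(-83) = -8*(-83) = 664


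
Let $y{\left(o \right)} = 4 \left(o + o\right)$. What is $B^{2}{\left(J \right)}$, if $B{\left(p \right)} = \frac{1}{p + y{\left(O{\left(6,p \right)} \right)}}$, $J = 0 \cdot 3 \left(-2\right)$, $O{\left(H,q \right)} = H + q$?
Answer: $\frac{1}{2304} \approx 0.00043403$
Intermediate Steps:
$y{\left(o \right)} = 8 o$ ($y{\left(o \right)} = 4 \cdot 2 o = 8 o$)
$J = 0$ ($J = 0 \left(-2\right) = 0$)
$B{\left(p \right)} = \frac{1}{48 + 9 p}$ ($B{\left(p \right)} = \frac{1}{p + 8 \left(6 + p\right)} = \frac{1}{p + \left(48 + 8 p\right)} = \frac{1}{48 + 9 p}$)
$B^{2}{\left(J \right)} = \left(\frac{1}{3 \left(16 + 3 \cdot 0\right)}\right)^{2} = \left(\frac{1}{3 \left(16 + 0\right)}\right)^{2} = \left(\frac{1}{3 \cdot 16}\right)^{2} = \left(\frac{1}{3} \cdot \frac{1}{16}\right)^{2} = \left(\frac{1}{48}\right)^{2} = \frac{1}{2304}$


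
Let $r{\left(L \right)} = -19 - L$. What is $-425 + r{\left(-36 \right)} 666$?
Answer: $10897$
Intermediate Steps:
$-425 + r{\left(-36 \right)} 666 = -425 + \left(-19 - -36\right) 666 = -425 + \left(-19 + 36\right) 666 = -425 + 17 \cdot 666 = -425 + 11322 = 10897$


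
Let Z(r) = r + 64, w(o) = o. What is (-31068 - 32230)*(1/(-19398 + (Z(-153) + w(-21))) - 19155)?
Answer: 11826463526909/9754 ≈ 1.2125e+9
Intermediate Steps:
Z(r) = 64 + r
(-31068 - 32230)*(1/(-19398 + (Z(-153) + w(-21))) - 19155) = (-31068 - 32230)*(1/(-19398 + ((64 - 153) - 21)) - 19155) = -63298*(1/(-19398 + (-89 - 21)) - 19155) = -63298*(1/(-19398 - 110) - 19155) = -63298*(1/(-19508) - 19155) = -63298*(-1/19508 - 19155) = -63298*(-373675741/19508) = 11826463526909/9754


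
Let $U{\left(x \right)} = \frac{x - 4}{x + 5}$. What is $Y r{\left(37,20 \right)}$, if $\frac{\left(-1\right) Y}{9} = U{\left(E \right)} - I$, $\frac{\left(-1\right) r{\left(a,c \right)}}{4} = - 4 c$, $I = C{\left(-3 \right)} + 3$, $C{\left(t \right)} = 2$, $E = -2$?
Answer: $20160$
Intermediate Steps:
$U{\left(x \right)} = \frac{-4 + x}{5 + x}$
$I = 5$ ($I = 2 + 3 = 5$)
$r{\left(a,c \right)} = 16 c$ ($r{\left(a,c \right)} = - 4 \left(- 4 c\right) = 16 c$)
$Y = 63$ ($Y = - 9 \left(\frac{-4 - 2}{5 - 2} - 5\right) = - 9 \left(\frac{1}{3} \left(-6\right) - 5\right) = - 9 \left(-2 - 5\right) = \left(-9\right) \left(-7\right) = 63$)
$Y r{\left(37,20 \right)} = 63 \cdot 16 \cdot 20 = 63 \cdot 320 = 20160$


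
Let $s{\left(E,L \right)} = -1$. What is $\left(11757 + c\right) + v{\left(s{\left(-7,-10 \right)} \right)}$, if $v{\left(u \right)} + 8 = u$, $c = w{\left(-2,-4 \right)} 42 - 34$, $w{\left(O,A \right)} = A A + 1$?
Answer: $12428$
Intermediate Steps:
$w{\left(O,A \right)} = 1 + A^{2}$ ($w{\left(O,A \right)} = A^{2} + 1 = 1 + A^{2}$)
$c = 680$ ($c = \left(1 + \left(-4\right)^{2}\right) 42 - 34 = \left(1 + 16\right) 42 - 34 = 17 \cdot 42 - 34 = 714 - 34 = 680$)
$v{\left(u \right)} = -8 + u$
$\left(11757 + c\right) + v{\left(s{\left(-7,-10 \right)} \right)} = \left(11757 + 680\right) - 9 = 12437 - 9 = 12428$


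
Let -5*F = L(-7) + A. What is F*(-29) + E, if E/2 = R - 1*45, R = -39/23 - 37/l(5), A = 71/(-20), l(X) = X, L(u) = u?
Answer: -389577/2300 ≈ -169.38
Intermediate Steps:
A = -71/20 (A = 71*(-1/20) = -71/20 ≈ -3.5500)
R = -1046/115 (R = -39/23 - 37/5 = -1046/115 ≈ -9.0957)
F = 211/100 (F = -(-7 - 71/20)/5 = -1/5*(-211/20) = 211/100 ≈ 2.1100)
E = -12442/115 (E = 2*(-1046/115 - 1*45) = 2*(-1046/115 - 45) = 2*(-6221/115) = -12442/115 ≈ -108.19)
F*(-29) + E = (211/100)*(-29) - 12442/115 = -6119/100 - 12442/115 = -389577/2300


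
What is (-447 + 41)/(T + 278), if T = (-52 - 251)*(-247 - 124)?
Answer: -406/112691 ≈ -0.0036028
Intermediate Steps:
T = 112413 (T = -303*(-371) = 112413)
(-447 + 41)/(T + 278) = (-447 + 41)/(112413 + 278) = -406/112691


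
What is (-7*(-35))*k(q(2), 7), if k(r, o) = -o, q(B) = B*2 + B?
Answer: -1715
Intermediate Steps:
q(B) = 3*B (q(B) = 2*B + B = 3*B)
(-7*(-35))*k(q(2), 7) = (-7*(-35))*(-1*7) = 245*(-7) = -1715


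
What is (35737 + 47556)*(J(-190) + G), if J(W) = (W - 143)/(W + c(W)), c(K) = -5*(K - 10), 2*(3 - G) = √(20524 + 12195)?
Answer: 19407269/90 - 83293*√32719/2 ≈ -7.3175e+6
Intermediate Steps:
G = 3 - √32719/2 (G = 3 - √(20524 + 12195)/2 = 3 - √32719/2 ≈ -87.442)
c(K) = 50 - 5*K (c(K) = -5*(-10 + K) = 50 - 5*K)
J(W) = (-143 + W)/(50 - 4*W) (J(W) = (W - 143)/(W + (50 - 5*W)) = (-143 + W)/(50 - 4*W))
(35737 + 47556)*(J(-190) + G) = (35737 + 47556)*((143 - 1*(-190))/(2*(-25 + 2*(-190))) + (3 - √32719/2)) = 83293*((143 + 190)/(2*(-25 - 380)) + (3 - √32719/2)) = 83293*((½)*333/(-405) + (3 - √32719/2)) = 83293*((½)*(-1/405)*333 + (3 - √32719/2)) = 83293*(-37/90 + (3 - √32719/2)) = 83293*(233/90 - √32719/2) = 19407269/90 - 83293*√32719/2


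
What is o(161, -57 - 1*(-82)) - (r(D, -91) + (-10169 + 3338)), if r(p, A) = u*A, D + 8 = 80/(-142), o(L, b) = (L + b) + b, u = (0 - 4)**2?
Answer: 8498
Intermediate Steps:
u = 16 (u = (-4)**2 = 16)
o(L, b) = L + 2*b
D = -608/71 (D = -8 + 80/(-142) = -8 + 80*(-1/142) = -8 - 40/71 = -608/71 ≈ -8.5634)
r(p, A) = 16*A
o(161, -57 - 1*(-82)) - (r(D, -91) + (-10169 + 3338)) = (161 + 2*(-57 - 1*(-82))) - (16*(-91) + (-10169 + 3338)) = (161 + 2*(-57 + 82)) - (-1456 - 6831) = (161 + 2*25) - 1*(-8287) = (161 + 50) + 8287 = 211 + 8287 = 8498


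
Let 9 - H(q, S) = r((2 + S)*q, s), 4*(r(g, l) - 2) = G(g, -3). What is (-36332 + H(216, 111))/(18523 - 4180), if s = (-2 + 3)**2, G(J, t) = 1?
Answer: -145301/57372 ≈ -2.5326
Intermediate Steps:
s = 1 (s = 1**2 = 1)
r(g, l) = 9/4 (r(g, l) = 2 + (1/4)*1 = 2 + 1/4 = 9/4)
H(q, S) = 27/4 (H(q, S) = 9 - 1*9/4 = 9 - 9/4 = 27/4)
(-36332 + H(216, 111))/(18523 - 4180) = (-36332 + 27/4)/(18523 - 4180) = -145301/4/14343 = -145301/4*1/14343 = -145301/57372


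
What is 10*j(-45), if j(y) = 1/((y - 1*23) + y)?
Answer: -10/113 ≈ -0.088496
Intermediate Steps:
j(y) = 1/(-23 + 2*y) (j(y) = 1/((y - 23) + y) = 1/((-23 + y) + y) = 1/(-23 + 2*y))
10*j(-45) = 10/(-23 + 2*(-45)) = 10/(-23 - 90) = 10/(-113) = 10*(-1/113) = -10/113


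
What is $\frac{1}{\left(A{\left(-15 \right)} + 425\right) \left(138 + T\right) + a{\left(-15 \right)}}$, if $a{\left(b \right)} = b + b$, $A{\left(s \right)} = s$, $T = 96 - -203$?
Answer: $\frac{1}{179140} \approx 5.5822 \cdot 10^{-6}$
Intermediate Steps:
$T = 299$ ($T = 96 + 203 = 299$)
$a{\left(b \right)} = 2 b$
$\frac{1}{\left(A{\left(-15 \right)} + 425\right) \left(138 + T\right) + a{\left(-15 \right)}} = \frac{1}{\left(-15 + 425\right) \left(138 + 299\right) + 2 \left(-15\right)} = \frac{1}{410 \cdot 437 - 30} = \frac{1}{179170 - 30} = \frac{1}{179140}$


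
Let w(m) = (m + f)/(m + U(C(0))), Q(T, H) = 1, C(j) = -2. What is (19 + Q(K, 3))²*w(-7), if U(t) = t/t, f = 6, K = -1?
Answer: 200/3 ≈ 66.667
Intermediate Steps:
U(t) = 1
w(m) = (6 + m)/(1 + m) (w(m) = (m + 6)/(m + 1) = (6 + m)/(1 + m))
(19 + Q(K, 3))²*w(-7) = (19 + 1)²*((6 - 7)/(1 - 7)) = 20²*(-1/(-6)) = 400*(-⅙*(-1)) = 400*(⅙) = 200/3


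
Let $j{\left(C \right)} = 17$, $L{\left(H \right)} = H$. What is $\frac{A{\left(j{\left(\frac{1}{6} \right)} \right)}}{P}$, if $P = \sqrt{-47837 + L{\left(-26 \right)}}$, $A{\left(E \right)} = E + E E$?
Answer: $- \frac{306 i \sqrt{47863}}{47863} \approx - 1.3987 i$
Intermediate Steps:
$A{\left(E \right)} = E + E^{2}$
$P = i \sqrt{47863}$ ($P = \sqrt{-47837 - 26} = \sqrt{-47863} = i \sqrt{47863} \approx 218.78 i$)
$\frac{A{\left(j{\left(\frac{1}{6} \right)} \right)}}{P} = \frac{17 \left(1 + 17\right)}{i \sqrt{47863}} = 17 \cdot 18 \left(- \frac{i \sqrt{47863}}{47863}\right) = 306 \left(- \frac{i \sqrt{47863}}{47863}\right) = - \frac{306 i \sqrt{47863}}{47863}$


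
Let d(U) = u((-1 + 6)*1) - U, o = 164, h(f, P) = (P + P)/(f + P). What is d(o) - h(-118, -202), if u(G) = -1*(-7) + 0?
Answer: -12661/80 ≈ -158.26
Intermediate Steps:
h(f, P) = 2*P/(P + f) (h(f, P) = (2*P)/(P + f) = 2*P/(P + f))
u(G) = 7 (u(G) = 7 + 0 = 7)
d(U) = 7 - U
d(o) - h(-118, -202) = (7 - 1*164) - 2*(-202)/(-202 - 118) = (7 - 164) - 2*(-202)/(-320) = -157 - 2*(-202)*(-1)/320 = -157 - 1*101/80 = -157 - 101/80 = -12661/80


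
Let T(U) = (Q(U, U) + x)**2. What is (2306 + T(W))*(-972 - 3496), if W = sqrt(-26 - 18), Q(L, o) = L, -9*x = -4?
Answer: -818707384/81 - 71488*I*sqrt(11)/9 ≈ -1.0108e+7 - 26344.0*I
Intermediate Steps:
x = 4/9 (x = -1/9*(-4) = 4/9 ≈ 0.44444)
W = 2*I*sqrt(11) (W = sqrt(-44) = 2*I*sqrt(11) ≈ 6.6332*I)
T(U) = (4/9 + U)**2 (T(U) = (U + 4/9)**2 = (4/9 + U)**2)
(2306 + T(W))*(-972 - 3496) = (2306 + (4 + 9*(2*I*sqrt(11)))**2/81)*(-972 - 3496) = (2306 + (4 + 18*I*sqrt(11))**2/81)*(-4468) = -10303208 - 4468*(4 + 18*I*sqrt(11))**2/81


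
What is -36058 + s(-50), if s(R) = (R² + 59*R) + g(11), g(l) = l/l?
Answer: -36507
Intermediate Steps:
g(l) = 1
s(R) = 1 + R² + 59*R (s(R) = (R² + 59*R) + 1 = 1 + R² + 59*R)
-36058 + s(-50) = -36058 + (1 + (-50)² + 59*(-50)) = -36058 + (1 + 2500 - 2950) = -36058 - 449 = -36507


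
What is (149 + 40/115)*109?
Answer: 374415/23 ≈ 16279.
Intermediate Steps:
(149 + 40/115)*109 = (149 + 40*(1/115))*109 = (149 + 8/23)*109 = (3435/23)*109 = 374415/23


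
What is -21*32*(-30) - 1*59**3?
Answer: -185219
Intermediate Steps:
-21*32*(-30) - 1*59**3 = -672*(-30) - 1*205379 = 20160 - 205379 = -185219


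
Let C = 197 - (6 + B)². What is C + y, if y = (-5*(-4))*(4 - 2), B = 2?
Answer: 173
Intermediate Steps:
C = 133 (C = 197 - (6 + 2)² = 197 - 1*8² = 197 - 1*64 = 197 - 64 = 133)
y = 40 (y = 20*2 = 40)
C + y = 133 + 40 = 173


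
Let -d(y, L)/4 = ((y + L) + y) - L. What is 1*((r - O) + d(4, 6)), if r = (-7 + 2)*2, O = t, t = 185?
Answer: -227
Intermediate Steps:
O = 185
d(y, L) = -8*y (d(y, L) = -4*(((y + L) + y) - L) = -4*(((L + y) + y) - L) = -4*((L + 2*y) - L) = -8*y)
r = -10 (r = -5*2 = -10)
1*((r - O) + d(4, 6)) = 1*((-10 - 1*185) - 8*4) = 1*((-10 - 185) - 32) = 1*(-195 - 32) = 1*(-227) = -227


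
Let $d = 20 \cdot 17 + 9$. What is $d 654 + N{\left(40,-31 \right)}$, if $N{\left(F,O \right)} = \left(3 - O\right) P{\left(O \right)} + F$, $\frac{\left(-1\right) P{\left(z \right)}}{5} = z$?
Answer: $233556$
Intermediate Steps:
$P{\left(z \right)} = - 5 z$
$N{\left(F,O \right)} = F - 5 O \left(3 - O\right)$ ($N{\left(F,O \right)} = \left(3 - O\right) \left(- 5 O\right) + F = - 5 O \left(3 - O\right) + F = F - 5 O \left(3 - O\right)$)
$d = 349$ ($d = 340 + 9 = 349$)
$d 654 + N{\left(40,-31 \right)} = 349 \cdot 654 + \left(40 - -465 + 5 \left(-31\right)^{2}\right) = 228246 + \left(40 + 465 + 5 \cdot 961\right) = 228246 + \left(40 + 465 + 4805\right) = 228246 + 5310 = 233556$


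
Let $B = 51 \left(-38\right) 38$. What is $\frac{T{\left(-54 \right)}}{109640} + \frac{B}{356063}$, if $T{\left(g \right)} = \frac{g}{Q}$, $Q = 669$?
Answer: $- \frac{900290794407}{4352820326180} \approx -0.20683$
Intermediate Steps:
$T{\left(g \right)} = \frac{g}{669}$
$B = -73644$ ($B = \left(-1938\right) 38 = -73644$)
$\frac{T{\left(-54 \right)}}{109640} + \frac{B}{356063} = \frac{\frac{1}{669} \left(-54\right)}{109640} - \frac{73644}{356063} = \left(- \frac{18}{223}\right) \frac{1}{109640} - \frac{73644}{356063} = - \frac{9}{12224860} - \frac{73644}{356063} = - \frac{900290794407}{4352820326180}$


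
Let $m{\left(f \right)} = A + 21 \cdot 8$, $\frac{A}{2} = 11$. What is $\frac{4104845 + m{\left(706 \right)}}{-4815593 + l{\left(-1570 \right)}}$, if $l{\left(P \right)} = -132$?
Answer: $- \frac{821007}{963145} \approx -0.85242$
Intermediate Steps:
$A = 22$ ($A = 2 \cdot 11 = 22$)
$m{\left(f \right)} = 190$ ($m{\left(f \right)} = 22 + 21 \cdot 8 = 22 + 168 = 190$)
$\frac{4104845 + m{\left(706 \right)}}{-4815593 + l{\left(-1570 \right)}} = \frac{4104845 + 190}{-4815593 - 132} = \frac{4105035}{-4815725} = 4105035 \left(- \frac{1}{4815725}\right) = - \frac{821007}{963145}$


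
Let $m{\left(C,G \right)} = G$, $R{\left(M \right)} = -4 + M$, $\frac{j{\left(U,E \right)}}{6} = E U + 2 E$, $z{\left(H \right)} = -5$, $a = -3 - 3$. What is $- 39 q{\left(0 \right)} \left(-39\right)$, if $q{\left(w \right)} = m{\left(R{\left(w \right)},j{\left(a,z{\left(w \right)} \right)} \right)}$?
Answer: $182520$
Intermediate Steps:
$a = -6$ ($a = -3 - 3 = -6$)
$j{\left(U,E \right)} = 12 E + 6 E U$ ($j{\left(U,E \right)} = 6 \left(E U + 2 E\right) = 6 \left(2 E + E U\right) = 12 E + 6 E U$)
$q{\left(w \right)} = 120$ ($q{\left(w \right)} = 6 \left(-5\right) \left(2 - 6\right) = 6 \left(-5\right) \left(-4\right) = 120$)
$- 39 q{\left(0 \right)} \left(-39\right) = \left(-39\right) 120 \left(-39\right) = \left(-4680\right) \left(-39\right) = 182520$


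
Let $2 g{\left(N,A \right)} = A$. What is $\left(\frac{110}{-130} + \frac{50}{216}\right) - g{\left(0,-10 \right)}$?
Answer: $\frac{6157}{1404} \approx 4.3853$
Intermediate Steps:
$g{\left(N,A \right)} = \frac{A}{2}$
$\left(\frac{110}{-130} + \frac{50}{216}\right) - g{\left(0,-10 \right)} = \left(\frac{110}{-130} + \frac{50}{216}\right) - \frac{1}{2} \left(-10\right) = \left(110 \left(- \frac{1}{130}\right) + 50 \cdot \frac{1}{216}\right) - -5 = \left(- \frac{11}{13} + \frac{25}{108}\right) + 5 = - \frac{863}{1404} + 5 = \frac{6157}{1404}$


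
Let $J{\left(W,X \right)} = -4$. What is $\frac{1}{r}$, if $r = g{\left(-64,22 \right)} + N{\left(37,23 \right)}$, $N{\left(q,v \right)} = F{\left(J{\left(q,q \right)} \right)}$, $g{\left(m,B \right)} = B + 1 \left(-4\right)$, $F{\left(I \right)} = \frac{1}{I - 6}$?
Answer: $\frac{10}{179} \approx 0.055866$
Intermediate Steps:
$F{\left(I \right)} = \frac{1}{-6 + I}$
$g{\left(m,B \right)} = -4 + B$ ($g{\left(m,B \right)} = B - 4 = -4 + B$)
$N{\left(q,v \right)} = - \frac{1}{10}$ ($N{\left(q,v \right)} = \frac{1}{-6 - 4} = \frac{1}{-10} = - \frac{1}{10}$)
$r = \frac{179}{10}$ ($r = \left(-4 + 22\right) - \frac{1}{10} = 18 - \frac{1}{10} = \frac{179}{10} \approx 17.9$)
$\frac{1}{r} = \frac{1}{\frac{179}{10}} = \frac{10}{179}$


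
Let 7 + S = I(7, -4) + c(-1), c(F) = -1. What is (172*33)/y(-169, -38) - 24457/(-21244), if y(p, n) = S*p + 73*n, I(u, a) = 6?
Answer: -5083641/4312532 ≈ -1.1788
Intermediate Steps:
S = -2 (S = -7 + (6 - 1) = -7 + 5 = -2)
y(p, n) = -2*p + 73*n
(172*33)/y(-169, -38) - 24457/(-21244) = (172*33)/(-2*(-169) + 73*(-38)) - 24457/(-21244) = 5676/(338 - 2774) - 24457*(-1/21244) = 5676/(-2436) + 24457/21244 = 5676*(-1/2436) + 24457/21244 = -473/203 + 24457/21244 = -5083641/4312532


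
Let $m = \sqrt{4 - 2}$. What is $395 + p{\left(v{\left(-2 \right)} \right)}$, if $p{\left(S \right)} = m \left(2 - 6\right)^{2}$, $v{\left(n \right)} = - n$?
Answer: $395 + 16 \sqrt{2} \approx 417.63$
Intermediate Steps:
$m = \sqrt{2} \approx 1.4142$
$p{\left(S \right)} = 16 \sqrt{2}$ ($p{\left(S \right)} = \sqrt{2} \left(2 - 6\right)^{2} = \sqrt{2} \left(-4\right)^{2} = \sqrt{2} \cdot 16 = 16 \sqrt{2}$)
$395 + p{\left(v{\left(-2 \right)} \right)} = 395 + 16 \sqrt{2}$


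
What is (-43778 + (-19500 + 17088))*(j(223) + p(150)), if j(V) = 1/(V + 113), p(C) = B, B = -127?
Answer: 985486745/168 ≈ 5.8660e+6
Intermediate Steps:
p(C) = -127
j(V) = 1/(113 + V)
(-43778 + (-19500 + 17088))*(j(223) + p(150)) = (-43778 + (-19500 + 17088))*(1/(113 + 223) - 127) = (-43778 - 2412)*(1/336 - 127) = -46190*(1/336 - 127) = -46190*(-42671/336) = 985486745/168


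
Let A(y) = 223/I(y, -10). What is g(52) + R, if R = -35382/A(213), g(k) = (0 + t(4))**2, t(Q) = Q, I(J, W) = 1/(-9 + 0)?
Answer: 22498/669 ≈ 33.629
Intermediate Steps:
I(J, W) = -1/9 (I(J, W) = 1/(-9) = -1/9)
A(y) = -2007 (A(y) = 223/(-1/9) = 223*(-9) = -2007)
g(k) = 16 (g(k) = (0 + 4)**2 = 4**2 = 16)
R = 11794/669 (R = -35382/(-2007) = -35382*(-1/2007) = 11794/669 ≈ 17.629)
g(52) + R = 16 + 11794/669 = 22498/669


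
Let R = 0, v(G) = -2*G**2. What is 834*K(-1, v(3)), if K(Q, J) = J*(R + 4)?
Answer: -60048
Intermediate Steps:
K(Q, J) = 4*J (K(Q, J) = J*(0 + 4) = J*4 = 4*J)
834*K(-1, v(3)) = 834*(4*(-2*3**2)) = 834*(4*(-2*9)) = 834*(4*(-18)) = 834*(-72) = -60048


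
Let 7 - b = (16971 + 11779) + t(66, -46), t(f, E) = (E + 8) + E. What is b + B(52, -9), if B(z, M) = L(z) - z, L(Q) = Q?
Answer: -28659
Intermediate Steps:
t(f, E) = 8 + 2*E (t(f, E) = (8 + E) + E = 8 + 2*E)
b = -28659 (b = 7 - ((16971 + 11779) + (8 + 2*(-46))) = 7 - (28750 + (8 - 92)) = 7 - (28750 - 84) = 7 - 1*28666 = 7 - 28666 = -28659)
B(z, M) = 0 (B(z, M) = z - z = 0)
b + B(52, -9) = -28659 + 0 = -28659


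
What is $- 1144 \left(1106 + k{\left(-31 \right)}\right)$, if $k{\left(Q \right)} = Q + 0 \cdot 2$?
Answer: $-1229800$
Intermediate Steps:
$k{\left(Q \right)} = Q$ ($k{\left(Q \right)} = Q + 0 = Q$)
$- 1144 \left(1106 + k{\left(-31 \right)}\right) = - 1144 \left(1106 - 31\right) = \left(-1144\right) 1075 = -1229800$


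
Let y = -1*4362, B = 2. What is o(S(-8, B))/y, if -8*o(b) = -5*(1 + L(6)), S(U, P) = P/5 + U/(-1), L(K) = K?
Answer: -35/34896 ≈ -0.0010030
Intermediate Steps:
S(U, P) = -U + P/5 (S(U, P) = P*(⅕) + U*(-1) = P/5 - U = -U + P/5)
o(b) = 35/8 (o(b) = -(-5)*(1 + 6)/8 = -(-5)*7/8 = -⅛*(-35) = 35/8)
y = -4362
o(S(-8, B))/y = (35/8)/(-4362) = (35/8)*(-1/4362) = -35/34896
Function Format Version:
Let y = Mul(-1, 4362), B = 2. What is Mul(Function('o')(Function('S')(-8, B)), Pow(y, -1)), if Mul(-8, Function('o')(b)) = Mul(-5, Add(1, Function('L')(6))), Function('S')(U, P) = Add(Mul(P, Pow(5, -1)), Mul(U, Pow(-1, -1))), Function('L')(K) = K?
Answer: Rational(-35, 34896) ≈ -0.0010030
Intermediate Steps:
Function('S')(U, P) = Add(Mul(-1, U), Mul(Rational(1, 5), P)) (Function('S')(U, P) = Add(Mul(P, Rational(1, 5)), Mul(U, -1)) = Add(Mul(Rational(1, 5), P), Mul(-1, U)) = Add(Mul(-1, U), Mul(Rational(1, 5), P)))
Function('o')(b) = Rational(35, 8) (Function('o')(b) = Mul(Rational(-1, 8), Mul(-5, Add(1, 6))) = Mul(Rational(-1, 8), Mul(-5, 7)) = Mul(Rational(-1, 8), -35) = Rational(35, 8))
y = -4362
Mul(Function('o')(Function('S')(-8, B)), Pow(y, -1)) = Mul(Rational(35, 8), Pow(-4362, -1)) = Mul(Rational(35, 8), Rational(-1, 4362)) = Rational(-35, 34896)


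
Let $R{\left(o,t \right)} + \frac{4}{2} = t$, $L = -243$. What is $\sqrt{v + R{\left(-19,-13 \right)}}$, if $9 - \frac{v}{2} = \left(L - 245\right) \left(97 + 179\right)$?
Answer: $3 \sqrt{29931} \approx 519.02$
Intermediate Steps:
$R{\left(o,t \right)} = -2 + t$
$v = 269394$ ($v = 18 - 2 \left(-243 - 245\right) \left(97 + 179\right) = 18 - 2 \left(\left(-488\right) 276\right) = 18 - -269376 = 18 + 269376 = 269394$)
$\sqrt{v + R{\left(-19,-13 \right)}} = \sqrt{269394 - 15} = \sqrt{269379} = 3 \sqrt{29931}$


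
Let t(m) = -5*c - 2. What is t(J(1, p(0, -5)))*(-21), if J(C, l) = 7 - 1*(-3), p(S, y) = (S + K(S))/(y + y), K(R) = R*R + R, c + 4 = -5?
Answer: -903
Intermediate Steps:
c = -9 (c = -4 - 5 = -9)
K(R) = R + R² (K(R) = R² + R = R + R²)
p(S, y) = (S + S*(1 + S))/(2*y) (p(S, y) = (S + S*(1 + S))/(y + y) = (S + S*(1 + S))/((2*y)) = (S + S*(1 + S))*(1/(2*y)) = (S + S*(1 + S))/(2*y))
J(C, l) = 10 (J(C, l) = 7 + 3 = 10)
t(m) = 43 (t(m) = -5*(-9) - 2 = 45 - 2 = 43)
t(J(1, p(0, -5)))*(-21) = 43*(-21) = -903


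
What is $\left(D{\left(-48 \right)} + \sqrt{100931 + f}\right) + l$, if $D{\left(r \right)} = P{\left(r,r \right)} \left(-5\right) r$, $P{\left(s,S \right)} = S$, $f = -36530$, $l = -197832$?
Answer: $-209352 + \sqrt{64401} \approx -2.091 \cdot 10^{5}$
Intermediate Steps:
$D{\left(r \right)} = - 5 r^{2}$ ($D{\left(r \right)} = r \left(-5\right) r = - 5 r r = - 5 r^{2}$)
$\left(D{\left(-48 \right)} + \sqrt{100931 + f}\right) + l = \left(- 5 \left(-48\right)^{2} + \sqrt{100931 - 36530}\right) - 197832 = \left(\left(-5\right) 2304 + \sqrt{64401}\right) - 197832 = \left(-11520 + \sqrt{64401}\right) - 197832 = -209352 + \sqrt{64401}$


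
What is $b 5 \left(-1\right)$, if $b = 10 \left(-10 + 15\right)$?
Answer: $-250$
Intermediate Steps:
$b = 50$ ($b = 10 \cdot 5 = 50$)
$b 5 \left(-1\right) = 50 \cdot 5 \left(-1\right) = 50 \left(-5\right) = -250$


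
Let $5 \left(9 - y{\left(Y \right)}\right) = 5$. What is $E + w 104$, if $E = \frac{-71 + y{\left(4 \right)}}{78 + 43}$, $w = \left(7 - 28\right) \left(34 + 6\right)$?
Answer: $- \frac{10570623}{121} \approx -87361.0$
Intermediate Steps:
$y{\left(Y \right)} = 8$ ($y{\left(Y \right)} = 9 - 1 = 8$)
$w = -840$ ($w = \left(-21\right) 40 = -840$)
$E = - \frac{63}{121}$ ($E = \frac{-71 + 8}{78 + 43} = - \frac{63}{121} \approx -0.52066$)
$E + w 104 = - \frac{63}{121} - 87360 = - \frac{10570623}{121}$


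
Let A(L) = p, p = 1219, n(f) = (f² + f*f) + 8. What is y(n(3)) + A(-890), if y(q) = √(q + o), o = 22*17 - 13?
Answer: 1219 + 3*√43 ≈ 1238.7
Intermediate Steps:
o = 361 (o = 374 - 13 = 361)
n(f) = 8 + 2*f² (n(f) = (f² + f²) + 8 = 2*f² + 8 = 8 + 2*f²)
A(L) = 1219
y(q) = √(361 + q) (y(q) = √(q + 361) = √(361 + q))
y(n(3)) + A(-890) = √(361 + (8 + 2*3²)) + 1219 = √(361 + (8 + 2*9)) + 1219 = √(361 + (8 + 18)) + 1219 = √(361 + 26) + 1219 = √387 + 1219 = 3*√43 + 1219 = 1219 + 3*√43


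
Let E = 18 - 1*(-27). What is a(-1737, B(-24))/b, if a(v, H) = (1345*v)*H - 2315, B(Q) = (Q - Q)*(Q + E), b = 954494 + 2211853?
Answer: -2315/3166347 ≈ -0.00073113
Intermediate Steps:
E = 45 (E = 18 + 27 = 45)
b = 3166347
B(Q) = 0 (B(Q) = (Q - Q)*(Q + 45) = 0*(45 + Q) = 0)
a(v, H) = -2315 + 1345*H*v (a(v, H) = 1345*H*v - 2315 = -2315 + 1345*H*v)
a(-1737, B(-24))/b = (-2315 + 1345*0*(-1737))/3166347 = (-2315 + 0)*(1/3166347) = -2315*1/3166347 = -2315/3166347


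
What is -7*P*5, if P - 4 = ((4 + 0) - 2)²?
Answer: -280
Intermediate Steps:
P = 8 (P = 4 + ((4 + 0) - 2)² = 4 + (4 - 2)² = 4 + 2² = 4 + 4 = 8)
-7*P*5 = -7*8*5 = -56*5 = -280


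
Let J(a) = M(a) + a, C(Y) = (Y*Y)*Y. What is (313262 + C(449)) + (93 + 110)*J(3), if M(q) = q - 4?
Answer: 90832517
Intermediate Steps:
C(Y) = Y**3 (C(Y) = Y**2*Y = Y**3)
M(q) = -4 + q
J(a) = -4 + 2*a (J(a) = (-4 + a) + a = -4 + 2*a)
(313262 + C(449)) + (93 + 110)*J(3) = (313262 + 449**3) + (93 + 110)*(-4 + 2*3) = (313262 + 90518849) + 203*(-4 + 6) = 90832111 + 203*2 = 90832111 + 406 = 90832517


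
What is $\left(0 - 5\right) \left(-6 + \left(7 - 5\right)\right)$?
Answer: $20$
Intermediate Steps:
$\left(0 - 5\right) \left(-6 + \left(7 - 5\right)\right) = - 5 \left(-6 + \left(7 - 5\right)\right) = - 5 \left(-6 + 2\right) = \left(-5\right) \left(-4\right) = 20$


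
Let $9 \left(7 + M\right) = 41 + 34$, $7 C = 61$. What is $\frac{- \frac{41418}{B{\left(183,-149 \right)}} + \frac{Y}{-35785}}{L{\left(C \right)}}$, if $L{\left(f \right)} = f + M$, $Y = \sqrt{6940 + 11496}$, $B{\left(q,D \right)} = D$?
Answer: $\frac{869778}{31439} - \frac{42 \sqrt{4609}}{7550635} \approx 27.665$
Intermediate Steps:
$Y = 2 \sqrt{4609}$ ($Y = \sqrt{18436} = 2 \sqrt{4609} \approx 135.78$)
$C = \frac{61}{7}$ ($C = \frac{1}{7} \cdot 61 = \frac{61}{7} \approx 8.7143$)
$M = \frac{4}{3}$ ($M = -7 + \frac{41 + 34}{9} = -7 + \frac{1}{9} \cdot 75 = -7 + \frac{25}{3} = \frac{4}{3} \approx 1.3333$)
$L{\left(f \right)} = \frac{4}{3} + f$ ($L{\left(f \right)} = f + \frac{4}{3} = \frac{4}{3} + f$)
$\frac{- \frac{41418}{B{\left(183,-149 \right)}} + \frac{Y}{-35785}}{L{\left(C \right)}} = \frac{- \frac{41418}{-149} + \frac{2 \sqrt{4609}}{-35785}}{\frac{4}{3} + \frac{61}{7}} = \frac{\left(-41418\right) \left(- \frac{1}{149}\right) + 2 \sqrt{4609} \left(- \frac{1}{35785}\right)}{\frac{211}{21}} = \left(\frac{41418}{149} - \frac{2 \sqrt{4609}}{35785}\right) \frac{21}{211} = \frac{869778}{31439} - \frac{42 \sqrt{4609}}{7550635}$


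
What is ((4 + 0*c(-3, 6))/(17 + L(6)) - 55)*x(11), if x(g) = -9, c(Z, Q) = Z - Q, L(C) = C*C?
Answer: 26199/53 ≈ 494.32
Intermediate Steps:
L(C) = C**2
((4 + 0*c(-3, 6))/(17 + L(6)) - 55)*x(11) = ((4 + 0*(-3 - 1*6))/(17 + 6**2) - 55)*(-9) = ((4 + 0*(-3 - 6))/(17 + 36) - 55)*(-9) = ((4 + 0*(-9))/53 - 55)*(-9) = ((4 + 0)/53 - 55)*(-9) = ((1/53)*4 - 55)*(-9) = (4/53 - 55)*(-9) = -2911/53*(-9) = 26199/53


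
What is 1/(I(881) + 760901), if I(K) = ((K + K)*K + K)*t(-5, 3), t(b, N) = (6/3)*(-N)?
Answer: -1/8558317 ≈ -1.1685e-7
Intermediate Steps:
t(b, N) = -2*N (t(b, N) = (6*(1/3))*(-N) = 2*(-N) = -2*N)
I(K) = -12*K**2 - 6*K (I(K) = ((K + K)*K + K)*(-2*3) = ((2*K)*K + K)*(-6) = (2*K**2 + K)*(-6) = (K + 2*K**2)*(-6) = -12*K**2 - 6*K)
1/(I(881) + 760901) = 1/(-6*881*(1 + 2*881) + 760901) = 1/(-6*881*(1 + 1762) + 760901) = 1/(-6*881*1763 + 760901) = 1/(-9319218 + 760901) = 1/(-8558317) = -1/8558317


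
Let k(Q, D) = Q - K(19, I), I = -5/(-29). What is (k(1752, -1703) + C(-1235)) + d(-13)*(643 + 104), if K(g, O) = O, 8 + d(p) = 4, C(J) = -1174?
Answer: -69895/29 ≈ -2410.2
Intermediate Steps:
I = 5/29 (I = -5*(-1/29) = 5/29 ≈ 0.17241)
d(p) = -4 (d(p) = -8 + 4 = -4)
k(Q, D) = -5/29 + Q (k(Q, D) = Q - 1*5/29 = Q - 5/29 = -5/29 + Q)
(k(1752, -1703) + C(-1235)) + d(-13)*(643 + 104) = ((-5/29 + 1752) - 1174) - 4*(643 + 104) = (50803/29 - 1174) - 4*747 = 16757/29 - 2988 = -69895/29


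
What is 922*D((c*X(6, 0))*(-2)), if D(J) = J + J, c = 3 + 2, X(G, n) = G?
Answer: -110640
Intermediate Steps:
c = 5
D(J) = 2*J
922*D((c*X(6, 0))*(-2)) = 922*(2*((5*6)*(-2))) = 922*(2*(30*(-2))) = 922*(2*(-60)) = 922*(-120) = -110640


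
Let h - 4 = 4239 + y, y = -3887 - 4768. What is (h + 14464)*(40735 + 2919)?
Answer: 438810008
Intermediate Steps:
y = -8655
h = -4412 (h = 4 + (4239 - 8655) = 4 - 4416 = -4412)
(h + 14464)*(40735 + 2919) = (-4412 + 14464)*(40735 + 2919) = 10052*43654 = 438810008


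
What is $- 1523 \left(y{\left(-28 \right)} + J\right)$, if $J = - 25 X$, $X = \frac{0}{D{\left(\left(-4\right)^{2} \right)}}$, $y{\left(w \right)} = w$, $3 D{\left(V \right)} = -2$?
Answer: $42644$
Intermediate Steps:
$D{\left(V \right)} = - \frac{2}{3}$ ($D{\left(V \right)} = \frac{1}{3} \left(-2\right) = - \frac{2}{3}$)
$X = 0$ ($X = \frac{0}{- \frac{2}{3}} = 0 \left(- \frac{3}{2}\right) = 0$)
$J = 0$ ($J = \left(-25\right) 0 = 0$)
$- 1523 \left(y{\left(-28 \right)} + J\right) = - 1523 \left(-28 + 0\right) = \left(-1523\right) \left(-28\right) = 42644$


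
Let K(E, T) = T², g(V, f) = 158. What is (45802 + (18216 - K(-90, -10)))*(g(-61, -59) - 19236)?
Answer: -1219427604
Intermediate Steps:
(45802 + (18216 - K(-90, -10)))*(g(-61, -59) - 19236) = (45802 + (18216 - 1*(-10)²))*(158 - 19236) = (45802 + (18216 - 1*100))*(-19078) = (45802 + (18216 - 100))*(-19078) = (45802 + 18116)*(-19078) = 63918*(-19078) = -1219427604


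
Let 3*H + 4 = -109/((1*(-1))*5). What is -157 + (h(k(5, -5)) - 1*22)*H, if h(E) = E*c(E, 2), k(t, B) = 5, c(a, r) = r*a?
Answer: 137/15 ≈ 9.1333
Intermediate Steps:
c(a, r) = a*r
h(E) = 2*E² (h(E) = E*(E*2) = E*(2*E) = 2*E²)
H = 89/15 (H = -4/3 + (-109/((1*(-1))*5))/3 = -4/3 + (-109/((-1*5)))/3 = -4/3 + (-109/(-5))/3 = -4/3 + (-109*(-⅕))/3 = -4/3 + (⅓)*(109/5) = -4/3 + 109/15 = 89/15 ≈ 5.9333)
-157 + (h(k(5, -5)) - 1*22)*H = -157 + (2*5² - 1*22)*(89/15) = -157 + (2*25 - 22)*(89/15) = -157 + (50 - 22)*(89/15) = -157 + 28*(89/15) = -157 + 2492/15 = 137/15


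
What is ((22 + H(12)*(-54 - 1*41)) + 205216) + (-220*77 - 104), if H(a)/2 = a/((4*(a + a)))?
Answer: 752681/4 ≈ 1.8817e+5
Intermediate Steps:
H(a) = ¼ (H(a) = 2*(a/((4*(a + a)))) = 2*(a/((4*(2*a)))) = 2*(a/((8*a))) = 2*(a*(1/(8*a))) = 2*(⅛) = ¼)
((22 + H(12)*(-54 - 1*41)) + 205216) + (-220*77 - 104) = ((22 + (-54 - 1*41)/4) + 205216) + (-220*77 - 104) = ((22 + (-54 - 41)/4) + 205216) + (-16940 - 104) = ((22 + (¼)*(-95)) + 205216) - 17044 = ((22 - 95/4) + 205216) - 17044 = (-7/4 + 205216) - 17044 = 820857/4 - 17044 = 752681/4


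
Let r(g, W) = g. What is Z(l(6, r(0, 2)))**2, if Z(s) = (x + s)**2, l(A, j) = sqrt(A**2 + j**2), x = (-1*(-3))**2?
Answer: 50625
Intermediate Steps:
x = 9 (x = 3**2 = 9)
Z(s) = (9 + s)**2
Z(l(6, r(0, 2)))**2 = ((9 + sqrt(6**2 + 0**2))**2)**2 = ((9 + sqrt(36 + 0))**2)**2 = ((9 + sqrt(36))**2)**2 = ((9 + 6)**2)**2 = (15**2)**2 = 225**2 = 50625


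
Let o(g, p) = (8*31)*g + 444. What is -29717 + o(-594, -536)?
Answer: -176585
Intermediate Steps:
o(g, p) = 444 + 248*g (o(g, p) = 248*g + 444 = 444 + 248*g)
-29717 + o(-594, -536) = -29717 + (444 + 248*(-594)) = -29717 + (444 - 147312) = -29717 - 146868 = -176585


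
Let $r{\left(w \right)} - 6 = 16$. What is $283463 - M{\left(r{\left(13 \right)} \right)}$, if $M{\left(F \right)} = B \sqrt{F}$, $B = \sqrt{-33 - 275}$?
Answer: $283463 - 22 i \sqrt{14} \approx 2.8346 \cdot 10^{5} - 82.316 i$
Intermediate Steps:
$r{\left(w \right)} = 22$ ($r{\left(w \right)} = 6 + 16 = 22$)
$B = 2 i \sqrt{77}$ ($B = \sqrt{-308} = 2 i \sqrt{77} \approx 17.55 i$)
$M{\left(F \right)} = 2 i \sqrt{77} \sqrt{F}$
$283463 - M{\left(r{\left(13 \right)} \right)} = 283463 - 2 i \sqrt{77} \sqrt{22} = 283463 - 22 i \sqrt{14}$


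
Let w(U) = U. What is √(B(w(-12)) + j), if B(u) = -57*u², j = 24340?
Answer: 2*√4033 ≈ 127.01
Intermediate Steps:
√(B(w(-12)) + j) = √(-57*(-12)² + 24340) = √(-57*144 + 24340) = √(-8208 + 24340) = √16132 = 2*√4033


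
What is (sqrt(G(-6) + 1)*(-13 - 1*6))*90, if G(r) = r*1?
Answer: -1710*I*sqrt(5) ≈ -3823.7*I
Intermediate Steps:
G(r) = r
(sqrt(G(-6) + 1)*(-13 - 1*6))*90 = (sqrt(-6 + 1)*(-13 - 1*6))*90 = (sqrt(-5)*(-13 - 6))*90 = ((I*sqrt(5))*(-19))*90 = -19*I*sqrt(5)*90 = -1710*I*sqrt(5)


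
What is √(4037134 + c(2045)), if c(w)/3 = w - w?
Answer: √4037134 ≈ 2009.3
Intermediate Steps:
c(w) = 0 (c(w) = 3*(w - w) = 3*0 = 0)
√(4037134 + c(2045)) = √(4037134 + 0) = √4037134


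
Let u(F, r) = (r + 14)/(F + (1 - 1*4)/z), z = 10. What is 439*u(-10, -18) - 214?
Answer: -4482/103 ≈ -43.515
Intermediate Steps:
u(F, r) = (14 + r)/(-3/10 + F) (u(F, r) = (r + 14)/(F + (1 - 1*4)/10) = (14 + r)/(F + (1 - 4)*(⅒)) = (14 + r)/(F - 3*⅒) = (14 + r)/(F - 3/10) = (14 + r)/(-3/10 + F))
439*u(-10, -18) - 214 = 439*(10*(14 - 18)/(-3 + 10*(-10))) - 214 = 439*(10*(-4)/(-3 - 100)) - 214 = 439*(10*(-4)/(-103)) - 214 = 439*(10*(-1/103)*(-4)) - 214 = 439*(40/103) - 214 = 17560/103 - 214 = -4482/103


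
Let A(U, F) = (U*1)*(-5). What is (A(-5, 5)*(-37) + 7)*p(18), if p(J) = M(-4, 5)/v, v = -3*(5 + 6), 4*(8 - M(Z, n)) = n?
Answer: 4131/22 ≈ 187.77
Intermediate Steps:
M(Z, n) = 8 - n/4
A(U, F) = -5*U (A(U, F) = U*(-5) = -5*U)
v = -33 (v = -3*11 = -33)
p(J) = -9/44 (p(J) = (8 - ¼*5)/(-33) = (8 - 5/4)*(-1/33) = (27/4)*(-1/33) = -9/44)
(A(-5, 5)*(-37) + 7)*p(18) = (-5*(-5)*(-37) + 7)*(-9/44) = (25*(-37) + 7)*(-9/44) = (-925 + 7)*(-9/44) = -918*(-9/44) = 4131/22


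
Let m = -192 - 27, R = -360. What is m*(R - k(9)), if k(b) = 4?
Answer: 79716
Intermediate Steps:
m = -219
m*(R - k(9)) = -219*(-360 - 1*4) = -219*(-360 - 4) = -219*(-364) = 79716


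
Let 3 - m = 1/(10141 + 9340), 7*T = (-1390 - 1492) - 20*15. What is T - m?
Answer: -8913948/19481 ≈ -457.57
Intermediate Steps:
T = -3182/7 (T = ((-1390 - 1492) - 20*15)/7 = (-2882 - 300)/7 = (⅐)*(-3182) = -3182/7 ≈ -454.57)
m = 58442/19481 (m = 3 - 1/(10141 + 9340) = 3 - 1/19481 = 58442/19481 ≈ 2.9999)
T - m = -3182/7 - 1*58442/19481 = -3182/7 - 58442/19481 = -8913948/19481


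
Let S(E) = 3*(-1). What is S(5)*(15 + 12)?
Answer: -81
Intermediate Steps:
S(E) = -3
S(5)*(15 + 12) = -3*(15 + 12) = -3*27 = -81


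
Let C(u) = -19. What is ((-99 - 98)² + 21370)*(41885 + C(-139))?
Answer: 2519454014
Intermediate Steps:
((-99 - 98)² + 21370)*(41885 + C(-139)) = ((-99 - 98)² + 21370)*(41885 - 19) = ((-197)² + 21370)*41866 = (38809 + 21370)*41866 = 60179*41866 = 2519454014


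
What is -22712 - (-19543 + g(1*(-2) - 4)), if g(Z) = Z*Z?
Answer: -3205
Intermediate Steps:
g(Z) = Z²
-22712 - (-19543 + g(1*(-2) - 4)) = -22712 - (-19543 + (1*(-2) - 4)²) = -22712 - (-19543 + (-2 - 4)²) = -22712 - (-19543 + (-6)²) = -22712 - (-19543 + 36) = -22712 - 1*(-19507) = -22712 + 19507 = -3205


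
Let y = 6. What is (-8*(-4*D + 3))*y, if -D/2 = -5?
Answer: 1776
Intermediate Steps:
D = 10 (D = -2*(-5) = 10)
(-8*(-4*D + 3))*y = -8*(-4*10 + 3)*6 = -8*(-40 + 3)*6 = -8*(-37)*6 = 296*6 = 1776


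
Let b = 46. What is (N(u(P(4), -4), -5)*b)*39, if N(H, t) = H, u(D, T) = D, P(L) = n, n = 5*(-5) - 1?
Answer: -46644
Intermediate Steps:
n = -26 (n = -25 - 1 = -26)
P(L) = -26
(N(u(P(4), -4), -5)*b)*39 = -26*46*39 = -1196*39 = -46644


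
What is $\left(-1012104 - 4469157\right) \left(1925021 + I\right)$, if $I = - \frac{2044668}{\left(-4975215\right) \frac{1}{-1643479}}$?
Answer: $- \frac{11359044523035866241}{1658405} \approx -6.8494 \cdot 10^{12}$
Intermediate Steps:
$I = - \frac{1120122973324}{1658405}$ ($I = - \frac{2044668}{\left(-4975215\right) \left(- \frac{1}{1643479}\right)} = - \frac{2044668}{\frac{4975215}{1643479}} = \left(-2044668\right) \frac{1643479}{4975215} = - \frac{1120122973324}{1658405} \approx -6.7542 \cdot 10^{5}$)
$\left(-1012104 - 4469157\right) \left(1925021 + I\right) = \left(-1012104 - 4469157\right) \left(1925021 - \frac{1120122973324}{1658405}\right) = \left(-5481261\right) \frac{2072341478181}{1658405} = - \frac{11359044523035866241}{1658405}$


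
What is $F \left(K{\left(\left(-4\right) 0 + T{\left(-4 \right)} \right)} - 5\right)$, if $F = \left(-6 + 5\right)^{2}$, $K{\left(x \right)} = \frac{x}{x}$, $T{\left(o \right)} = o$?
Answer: $-4$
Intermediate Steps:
$K{\left(x \right)} = 1$
$F = 1$ ($F = \left(-1\right)^{2} = 1$)
$F \left(K{\left(\left(-4\right) 0 + T{\left(-4 \right)} \right)} - 5\right) = 1 \left(1 - 5\right) = 1 \left(-4\right) = -4$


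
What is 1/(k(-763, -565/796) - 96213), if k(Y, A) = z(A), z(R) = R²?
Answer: -633616/60961776983 ≈ -1.0394e-5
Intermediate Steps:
k(Y, A) = A²
1/(k(-763, -565/796) - 96213) = 1/((-565/796)² - 96213) = 1/(319225/633616 - 96213) = 1/(-60961776983/633616) = -633616/60961776983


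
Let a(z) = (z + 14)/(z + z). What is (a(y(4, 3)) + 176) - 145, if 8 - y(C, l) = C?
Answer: 133/4 ≈ 33.250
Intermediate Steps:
y(C, l) = 8 - C
a(z) = (14 + z)/(2*z) (a(z) = (14 + z)/((2*z)) = (14 + z)*(1/(2*z)) = (14 + z)/(2*z))
(a(y(4, 3)) + 176) - 145 = ((14 + (8 - 1*4))/(2*(8 - 1*4)) + 176) - 145 = ((14 + (8 - 4))/(2*(8 - 4)) + 176) - 145 = ((½)*(14 + 4)/4 + 176) - 145 = ((½)*(¼)*18 + 176) - 145 = (9/4 + 176) - 145 = 713/4 - 145 = 133/4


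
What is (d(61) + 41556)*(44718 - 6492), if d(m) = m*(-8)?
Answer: 1569865368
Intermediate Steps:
d(m) = -8*m
(d(61) + 41556)*(44718 - 6492) = (-8*61 + 41556)*(44718 - 6492) = (-488 + 41556)*38226 = 41068*38226 = 1569865368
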